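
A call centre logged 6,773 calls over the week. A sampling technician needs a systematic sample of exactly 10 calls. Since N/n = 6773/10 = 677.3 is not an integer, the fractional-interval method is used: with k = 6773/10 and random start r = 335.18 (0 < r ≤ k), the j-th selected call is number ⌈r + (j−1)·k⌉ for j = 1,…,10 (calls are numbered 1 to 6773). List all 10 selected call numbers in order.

j=1: r + 0k = 335.18 → ⌈·⌉ = 336
j=2: r + 1k = 1012.48 → ⌈·⌉ = 1013
j=3: r + 2k = 1689.78 → ⌈·⌉ = 1690
j=4: r + 3k = 2367.08 → ⌈·⌉ = 2368
j=5: r + 4k = 3044.38 → ⌈·⌉ = 3045
j=6: r + 5k = 3721.68 → ⌈·⌉ = 3722
j=7: r + 6k = 4398.98 → ⌈·⌉ = 4399
j=8: r + 7k = 5076.28 → ⌈·⌉ = 5077
j=9: r + 8k = 5753.58 → ⌈·⌉ = 5754
j=10: r + 9k = 6430.88 → ⌈·⌉ = 6431

336, 1013, 1690, 2368, 3045, 3722, 4399, 5077, 5754, 6431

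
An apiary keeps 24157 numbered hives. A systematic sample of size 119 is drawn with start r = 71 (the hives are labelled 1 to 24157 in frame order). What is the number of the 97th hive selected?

k = 24157/119 = 203
97th selection = r + (97−1)·k = 71 + 96×203 = 71 + 19488 = 19559

19559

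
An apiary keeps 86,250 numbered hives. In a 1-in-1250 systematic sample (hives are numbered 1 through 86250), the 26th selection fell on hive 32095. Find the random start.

845

k = 1250
r = 32095 − (26−1)×1250 = 32095 − 31250 = 845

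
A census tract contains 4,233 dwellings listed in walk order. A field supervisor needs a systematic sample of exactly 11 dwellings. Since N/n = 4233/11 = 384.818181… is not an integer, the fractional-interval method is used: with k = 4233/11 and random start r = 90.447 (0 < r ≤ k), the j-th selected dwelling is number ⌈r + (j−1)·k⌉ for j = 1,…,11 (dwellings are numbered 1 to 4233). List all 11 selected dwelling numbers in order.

91, 476, 861, 1245, 1630, 2015, 2400, 2785, 3169, 3554, 3939

j=1: r + 0k = 90.447 → ⌈·⌉ = 91
j=2: r + 1k = 475.265181… → ⌈·⌉ = 476
j=3: r + 2k = 860.083363… → ⌈·⌉ = 861
j=4: r + 3k = 1244.901545… → ⌈·⌉ = 1245
j=5: r + 4k = 1629.719727… → ⌈·⌉ = 1630
j=6: r + 5k = 2014.537909… → ⌈·⌉ = 2015
j=7: r + 6k = 2399.356090… → ⌈·⌉ = 2400
j=8: r + 7k = 2784.174272… → ⌈·⌉ = 2785
j=9: r + 8k = 3168.992454… → ⌈·⌉ = 3169
j=10: r + 9k = 3553.810636… → ⌈·⌉ = 3554
j=11: r + 10k = 3938.628818… → ⌈·⌉ = 3939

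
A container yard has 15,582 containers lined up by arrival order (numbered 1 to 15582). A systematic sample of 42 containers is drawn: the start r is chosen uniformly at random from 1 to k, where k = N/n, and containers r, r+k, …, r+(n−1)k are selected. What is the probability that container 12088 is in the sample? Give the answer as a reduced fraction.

k = 15582/42 = 371.
Container 12088 is selected iff r ≡ 12088 (mod 371); exactly one such r in {1,…,371}.
Inclusion probability = 1/371.

1/371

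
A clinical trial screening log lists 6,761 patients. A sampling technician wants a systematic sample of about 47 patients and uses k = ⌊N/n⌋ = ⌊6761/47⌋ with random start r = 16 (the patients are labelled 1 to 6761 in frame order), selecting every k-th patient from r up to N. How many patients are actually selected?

48

k = ⌊6761/47⌋ = 143
Achieved size = ⌊(6761 − 16)/143⌋ + 1 = ⌊6745/143⌋ + 1 = 47 + 1 = 48
(last selection: 16 + 47×143 = 6737 ≤ 6761; next would be 6880 > 6761)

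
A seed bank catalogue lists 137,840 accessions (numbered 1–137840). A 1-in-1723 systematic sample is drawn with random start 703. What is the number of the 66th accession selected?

k = 1723
66th selection = r + (66−1)·k = 703 + 65×1723 = 703 + 111995 = 112698

112698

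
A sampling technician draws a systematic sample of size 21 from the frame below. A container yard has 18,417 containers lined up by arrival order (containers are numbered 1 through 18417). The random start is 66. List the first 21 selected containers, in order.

k = N/n = 18417/21 = 877
container 1: 66
container 2: 66 + 877 = 943
container 3: 943 + 877 = 1820
container 4: 1820 + 877 = 2697
container 5: 2697 + 877 = 3574
container 6: 3574 + 877 = 4451
container 7: 4451 + 877 = 5328
container 8: 5328 + 877 = 6205
container 9: 6205 + 877 = 7082
container 10: 7082 + 877 = 7959
container 11: 7959 + 877 = 8836
container 12: 8836 + 877 = 9713
container 13: 9713 + 877 = 10590
container 14: 10590 + 877 = 11467
container 15: 11467 + 877 = 12344
container 16: 12344 + 877 = 13221
container 17: 13221 + 877 = 14098
container 18: 14098 + 877 = 14975
container 19: 14975 + 877 = 15852
container 20: 15852 + 877 = 16729
container 21: 16729 + 877 = 17606

66, 943, 1820, 2697, 3574, 4451, 5328, 6205, 7082, 7959, 8836, 9713, 10590, 11467, 12344, 13221, 14098, 14975, 15852, 16729, 17606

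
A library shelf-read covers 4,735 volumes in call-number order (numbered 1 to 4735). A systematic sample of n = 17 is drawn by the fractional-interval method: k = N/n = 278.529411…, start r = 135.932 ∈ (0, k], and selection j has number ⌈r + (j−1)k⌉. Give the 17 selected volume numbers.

j=1: r + 0k = 135.932 → ⌈·⌉ = 136
j=2: r + 1k = 414.461411… → ⌈·⌉ = 415
j=3: r + 2k = 692.990823… → ⌈·⌉ = 693
j=4: r + 3k = 971.520235… → ⌈·⌉ = 972
j=5: r + 4k = 1250.049647… → ⌈·⌉ = 1251
j=6: r + 5k = 1528.579058… → ⌈·⌉ = 1529
j=7: r + 6k = 1807.108470… → ⌈·⌉ = 1808
j=8: r + 7k = 2085.637882… → ⌈·⌉ = 2086
j=9: r + 8k = 2364.167294… → ⌈·⌉ = 2365
j=10: r + 9k = 2642.696705… → ⌈·⌉ = 2643
j=11: r + 10k = 2921.226117… → ⌈·⌉ = 2922
j=12: r + 11k = 3199.755529… → ⌈·⌉ = 3200
j=13: r + 12k = 3478.284941… → ⌈·⌉ = 3479
j=14: r + 13k = 3756.814352… → ⌈·⌉ = 3757
j=15: r + 14k = 4035.343764… → ⌈·⌉ = 4036
j=16: r + 15k = 4313.873176… → ⌈·⌉ = 4314
j=17: r + 16k = 4592.402588… → ⌈·⌉ = 4593

136, 415, 693, 972, 1251, 1529, 1808, 2086, 2365, 2643, 2922, 3200, 3479, 3757, 4036, 4314, 4593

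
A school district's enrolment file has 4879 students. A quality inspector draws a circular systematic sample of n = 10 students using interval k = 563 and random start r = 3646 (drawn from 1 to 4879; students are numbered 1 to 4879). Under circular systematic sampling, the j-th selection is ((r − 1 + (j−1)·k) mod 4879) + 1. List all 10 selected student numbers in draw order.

3646, 4209, 4772, 456, 1019, 1582, 2145, 2708, 3271, 3834

Selection 1: 3646
Selection 2: 3646 + 563 = 4209
Selection 3: 4209 + 563 = 4772
Selection 4: 4772 + 563 = 5335 → 5335 − 4879 = 456
Selection 5: 456 + 563 = 1019
Selection 6: 1019 + 563 = 1582
Selection 7: 1582 + 563 = 2145
Selection 8: 2145 + 563 = 2708
Selection 9: 2708 + 563 = 3271
Selection 10: 3271 + 563 = 3834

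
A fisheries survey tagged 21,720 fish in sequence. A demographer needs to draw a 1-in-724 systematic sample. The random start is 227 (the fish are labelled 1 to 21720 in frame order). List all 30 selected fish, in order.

227, 951, 1675, 2399, 3123, 3847, 4571, 5295, 6019, 6743, 7467, 8191, 8915, 9639, 10363, 11087, 11811, 12535, 13259, 13983, 14707, 15431, 16155, 16879, 17603, 18327, 19051, 19775, 20499, 21223

fish 1: 227
fish 2: 227 + 724 = 951
fish 3: 951 + 724 = 1675
fish 4: 1675 + 724 = 2399
fish 5: 2399 + 724 = 3123
fish 6: 3123 + 724 = 3847
fish 7: 3847 + 724 = 4571
fish 8: 4571 + 724 = 5295
fish 9: 5295 + 724 = 6019
fish 10: 6019 + 724 = 6743
fish 11: 6743 + 724 = 7467
fish 12: 7467 + 724 = 8191
fish 13: 8191 + 724 = 8915
fish 14: 8915 + 724 = 9639
fish 15: 9639 + 724 = 10363
fish 16: 10363 + 724 = 11087
fish 17: 11087 + 724 = 11811
fish 18: 11811 + 724 = 12535
fish 19: 12535 + 724 = 13259
fish 20: 13259 + 724 = 13983
fish 21: 13983 + 724 = 14707
fish 22: 14707 + 724 = 15431
fish 23: 15431 + 724 = 16155
fish 24: 16155 + 724 = 16879
fish 25: 16879 + 724 = 17603
fish 26: 17603 + 724 = 18327
fish 27: 18327 + 724 = 19051
fish 28: 19051 + 724 = 19775
fish 29: 19775 + 724 = 20499
fish 30: 20499 + 724 = 21223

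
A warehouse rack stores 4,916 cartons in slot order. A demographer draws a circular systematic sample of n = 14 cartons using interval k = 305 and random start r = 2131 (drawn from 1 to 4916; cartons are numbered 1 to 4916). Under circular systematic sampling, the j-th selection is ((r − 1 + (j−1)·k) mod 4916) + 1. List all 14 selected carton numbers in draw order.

2131, 2436, 2741, 3046, 3351, 3656, 3961, 4266, 4571, 4876, 265, 570, 875, 1180

Selection 1: 2131
Selection 2: 2131 + 305 = 2436
Selection 3: 2436 + 305 = 2741
Selection 4: 2741 + 305 = 3046
Selection 5: 3046 + 305 = 3351
Selection 6: 3351 + 305 = 3656
Selection 7: 3656 + 305 = 3961
Selection 8: 3961 + 305 = 4266
Selection 9: 4266 + 305 = 4571
Selection 10: 4571 + 305 = 4876
Selection 11: 4876 + 305 = 5181 → 5181 − 4916 = 265
Selection 12: 265 + 305 = 570
Selection 13: 570 + 305 = 875
Selection 14: 875 + 305 = 1180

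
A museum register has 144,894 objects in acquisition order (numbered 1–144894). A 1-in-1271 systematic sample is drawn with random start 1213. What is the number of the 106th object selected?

134668

k = 1271
106th selection = r + (106−1)·k = 1213 + 105×1271 = 1213 + 133455 = 134668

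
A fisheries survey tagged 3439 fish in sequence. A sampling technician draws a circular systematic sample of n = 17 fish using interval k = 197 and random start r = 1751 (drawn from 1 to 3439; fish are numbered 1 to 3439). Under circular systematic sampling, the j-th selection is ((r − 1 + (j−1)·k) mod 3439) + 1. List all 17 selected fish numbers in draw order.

1751, 1948, 2145, 2342, 2539, 2736, 2933, 3130, 3327, 85, 282, 479, 676, 873, 1070, 1267, 1464

Selection 1: 1751
Selection 2: 1751 + 197 = 1948
Selection 3: 1948 + 197 = 2145
Selection 4: 2145 + 197 = 2342
Selection 5: 2342 + 197 = 2539
Selection 6: 2539 + 197 = 2736
Selection 7: 2736 + 197 = 2933
Selection 8: 2933 + 197 = 3130
Selection 9: 3130 + 197 = 3327
Selection 10: 3327 + 197 = 3524 → 3524 − 3439 = 85
Selection 11: 85 + 197 = 282
Selection 12: 282 + 197 = 479
Selection 13: 479 + 197 = 676
Selection 14: 676 + 197 = 873
Selection 15: 873 + 197 = 1070
Selection 16: 1070 + 197 = 1267
Selection 17: 1267 + 197 = 1464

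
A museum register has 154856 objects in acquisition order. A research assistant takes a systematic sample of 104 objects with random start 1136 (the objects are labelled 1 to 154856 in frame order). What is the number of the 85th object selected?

126212

k = 154856/104 = 1489
85th selection = r + (85−1)·k = 1136 + 84×1489 = 1136 + 125076 = 126212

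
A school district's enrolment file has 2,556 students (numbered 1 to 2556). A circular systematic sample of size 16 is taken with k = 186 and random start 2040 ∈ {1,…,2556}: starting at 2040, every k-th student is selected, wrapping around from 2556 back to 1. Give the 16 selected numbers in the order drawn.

Selection 1: 2040
Selection 2: 2040 + 186 = 2226
Selection 3: 2226 + 186 = 2412
Selection 4: 2412 + 186 = 2598 → 2598 − 2556 = 42
Selection 5: 42 + 186 = 228
Selection 6: 228 + 186 = 414
Selection 7: 414 + 186 = 600
Selection 8: 600 + 186 = 786
Selection 9: 786 + 186 = 972
Selection 10: 972 + 186 = 1158
Selection 11: 1158 + 186 = 1344
Selection 12: 1344 + 186 = 1530
Selection 13: 1530 + 186 = 1716
Selection 14: 1716 + 186 = 1902
Selection 15: 1902 + 186 = 2088
Selection 16: 2088 + 186 = 2274

2040, 2226, 2412, 42, 228, 414, 600, 786, 972, 1158, 1344, 1530, 1716, 1902, 2088, 2274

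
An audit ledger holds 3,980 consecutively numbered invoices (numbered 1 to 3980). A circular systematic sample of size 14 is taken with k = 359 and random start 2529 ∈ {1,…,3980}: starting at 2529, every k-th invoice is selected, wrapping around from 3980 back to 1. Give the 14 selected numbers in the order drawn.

Selection 1: 2529
Selection 2: 2529 + 359 = 2888
Selection 3: 2888 + 359 = 3247
Selection 4: 3247 + 359 = 3606
Selection 5: 3606 + 359 = 3965
Selection 6: 3965 + 359 = 4324 → 4324 − 3980 = 344
Selection 7: 344 + 359 = 703
Selection 8: 703 + 359 = 1062
Selection 9: 1062 + 359 = 1421
Selection 10: 1421 + 359 = 1780
Selection 11: 1780 + 359 = 2139
Selection 12: 2139 + 359 = 2498
Selection 13: 2498 + 359 = 2857
Selection 14: 2857 + 359 = 3216

2529, 2888, 3247, 3606, 3965, 344, 703, 1062, 1421, 1780, 2139, 2498, 2857, 3216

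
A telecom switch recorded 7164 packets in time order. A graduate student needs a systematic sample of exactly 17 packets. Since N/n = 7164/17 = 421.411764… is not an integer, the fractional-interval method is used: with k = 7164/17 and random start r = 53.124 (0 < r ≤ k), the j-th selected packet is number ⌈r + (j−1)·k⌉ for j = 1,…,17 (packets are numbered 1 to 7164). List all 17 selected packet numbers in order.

j=1: r + 0k = 53.124 → ⌈·⌉ = 54
j=2: r + 1k = 474.535764… → ⌈·⌉ = 475
j=3: r + 2k = 895.947529… → ⌈·⌉ = 896
j=4: r + 3k = 1317.359294… → ⌈·⌉ = 1318
j=5: r + 4k = 1738.771058… → ⌈·⌉ = 1739
j=6: r + 5k = 2160.182823… → ⌈·⌉ = 2161
j=7: r + 6k = 2581.594588… → ⌈·⌉ = 2582
j=8: r + 7k = 3003.006352… → ⌈·⌉ = 3004
j=9: r + 8k = 3424.418117… → ⌈·⌉ = 3425
j=10: r + 9k = 3845.829882… → ⌈·⌉ = 3846
j=11: r + 10k = 4267.241647… → ⌈·⌉ = 4268
j=12: r + 11k = 4688.653411… → ⌈·⌉ = 4689
j=13: r + 12k = 5110.065176… → ⌈·⌉ = 5111
j=14: r + 13k = 5531.476941… → ⌈·⌉ = 5532
j=15: r + 14k = 5952.888705… → ⌈·⌉ = 5953
j=16: r + 15k = 6374.300470… → ⌈·⌉ = 6375
j=17: r + 16k = 6795.712235… → ⌈·⌉ = 6796

54, 475, 896, 1318, 1739, 2161, 2582, 3004, 3425, 3846, 4268, 4689, 5111, 5532, 5953, 6375, 6796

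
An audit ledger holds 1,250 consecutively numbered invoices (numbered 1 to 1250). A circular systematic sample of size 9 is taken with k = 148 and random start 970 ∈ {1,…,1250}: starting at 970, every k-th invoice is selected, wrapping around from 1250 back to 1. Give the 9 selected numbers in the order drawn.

970, 1118, 16, 164, 312, 460, 608, 756, 904

Selection 1: 970
Selection 2: 970 + 148 = 1118
Selection 3: 1118 + 148 = 1266 → 1266 − 1250 = 16
Selection 4: 16 + 148 = 164
Selection 5: 164 + 148 = 312
Selection 6: 312 + 148 = 460
Selection 7: 460 + 148 = 608
Selection 8: 608 + 148 = 756
Selection 9: 756 + 148 = 904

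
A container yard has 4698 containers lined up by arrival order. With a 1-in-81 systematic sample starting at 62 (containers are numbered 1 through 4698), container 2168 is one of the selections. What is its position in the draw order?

27

k = 81
position = (2168 − 62)/81 + 1 = 2106/81 + 1 = 26 + 1 = 27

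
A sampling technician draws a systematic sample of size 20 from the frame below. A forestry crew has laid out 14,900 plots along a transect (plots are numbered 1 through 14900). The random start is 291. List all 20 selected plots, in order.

k = N/n = 14900/20 = 745
plot 1: 291
plot 2: 291 + 745 = 1036
plot 3: 1036 + 745 = 1781
plot 4: 1781 + 745 = 2526
plot 5: 2526 + 745 = 3271
plot 6: 3271 + 745 = 4016
plot 7: 4016 + 745 = 4761
plot 8: 4761 + 745 = 5506
plot 9: 5506 + 745 = 6251
plot 10: 6251 + 745 = 6996
plot 11: 6996 + 745 = 7741
plot 12: 7741 + 745 = 8486
plot 13: 8486 + 745 = 9231
plot 14: 9231 + 745 = 9976
plot 15: 9976 + 745 = 10721
plot 16: 10721 + 745 = 11466
plot 17: 11466 + 745 = 12211
plot 18: 12211 + 745 = 12956
plot 19: 12956 + 745 = 13701
plot 20: 13701 + 745 = 14446

291, 1036, 1781, 2526, 3271, 4016, 4761, 5506, 6251, 6996, 7741, 8486, 9231, 9976, 10721, 11466, 12211, 12956, 13701, 14446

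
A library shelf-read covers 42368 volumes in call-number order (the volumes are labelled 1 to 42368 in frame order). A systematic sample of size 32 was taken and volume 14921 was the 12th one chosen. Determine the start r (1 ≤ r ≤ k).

357

k = 42368/32 = 1324
r = 14921 − (12−1)×1324 = 14921 − 14564 = 357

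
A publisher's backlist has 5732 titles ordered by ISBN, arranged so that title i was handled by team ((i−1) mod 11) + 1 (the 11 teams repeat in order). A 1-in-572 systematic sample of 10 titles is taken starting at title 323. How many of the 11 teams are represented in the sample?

Consecutive selections differ by k = 572, so their team numbers differ by 572 mod 11 = 0.
gcd(572, 11) = 11, so the sample visits 11/11 = 1 distinct residues mod 11.
Start 323 is team 4; the teams hit are 4.

1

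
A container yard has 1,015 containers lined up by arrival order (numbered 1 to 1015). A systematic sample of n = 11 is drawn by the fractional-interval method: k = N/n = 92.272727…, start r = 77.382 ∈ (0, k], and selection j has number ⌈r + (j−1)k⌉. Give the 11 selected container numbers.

j=1: r + 0k = 77.382 → ⌈·⌉ = 78
j=2: r + 1k = 169.654727… → ⌈·⌉ = 170
j=3: r + 2k = 261.927454… → ⌈·⌉ = 262
j=4: r + 3k = 354.200181… → ⌈·⌉ = 355
j=5: r + 4k = 446.472909… → ⌈·⌉ = 447
j=6: r + 5k = 538.745636… → ⌈·⌉ = 539
j=7: r + 6k = 631.018363… → ⌈·⌉ = 632
j=8: r + 7k = 723.291090… → ⌈·⌉ = 724
j=9: r + 8k = 815.563818… → ⌈·⌉ = 816
j=10: r + 9k = 907.836545… → ⌈·⌉ = 908
j=11: r + 10k = 1000.109272… → ⌈·⌉ = 1001

78, 170, 262, 355, 447, 539, 632, 724, 816, 908, 1001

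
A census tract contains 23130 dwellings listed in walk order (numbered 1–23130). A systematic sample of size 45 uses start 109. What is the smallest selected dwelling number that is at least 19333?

19641

k = 23130/45 = 514
Steps past start: ⌈(19333 − 109)/514⌉ = ⌈19224/514⌉ = 38
Selected dwelling: 109 + 38×514 = 19641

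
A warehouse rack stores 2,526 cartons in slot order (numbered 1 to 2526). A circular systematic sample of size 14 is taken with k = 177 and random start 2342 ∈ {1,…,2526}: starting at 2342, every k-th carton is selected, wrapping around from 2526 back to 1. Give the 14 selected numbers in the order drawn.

2342, 2519, 170, 347, 524, 701, 878, 1055, 1232, 1409, 1586, 1763, 1940, 2117

Selection 1: 2342
Selection 2: 2342 + 177 = 2519
Selection 3: 2519 + 177 = 2696 → 2696 − 2526 = 170
Selection 4: 170 + 177 = 347
Selection 5: 347 + 177 = 524
Selection 6: 524 + 177 = 701
Selection 7: 701 + 177 = 878
Selection 8: 878 + 177 = 1055
Selection 9: 1055 + 177 = 1232
Selection 10: 1232 + 177 = 1409
Selection 11: 1409 + 177 = 1586
Selection 12: 1586 + 177 = 1763
Selection 13: 1763 + 177 = 1940
Selection 14: 1940 + 177 = 2117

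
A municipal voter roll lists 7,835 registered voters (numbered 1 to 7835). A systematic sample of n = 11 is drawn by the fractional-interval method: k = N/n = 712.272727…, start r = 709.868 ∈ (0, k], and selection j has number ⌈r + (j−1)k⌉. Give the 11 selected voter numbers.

710, 1423, 2135, 2847, 3559, 4272, 4984, 5696, 6409, 7121, 7833

j=1: r + 0k = 709.868 → ⌈·⌉ = 710
j=2: r + 1k = 1422.140727… → ⌈·⌉ = 1423
j=3: r + 2k = 2134.413454… → ⌈·⌉ = 2135
j=4: r + 3k = 2846.686181… → ⌈·⌉ = 2847
j=5: r + 4k = 3558.958909… → ⌈·⌉ = 3559
j=6: r + 5k = 4271.231636… → ⌈·⌉ = 4272
j=7: r + 6k = 4983.504363… → ⌈·⌉ = 4984
j=8: r + 7k = 5695.777090… → ⌈·⌉ = 5696
j=9: r + 8k = 6408.049818… → ⌈·⌉ = 6409
j=10: r + 9k = 7120.322545… → ⌈·⌉ = 7121
j=11: r + 10k = 7832.595272… → ⌈·⌉ = 7833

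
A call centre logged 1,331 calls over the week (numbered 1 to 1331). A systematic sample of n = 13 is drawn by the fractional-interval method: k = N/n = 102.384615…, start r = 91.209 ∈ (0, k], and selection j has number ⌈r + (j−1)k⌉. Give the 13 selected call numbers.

92, 194, 296, 399, 501, 604, 706, 808, 911, 1013, 1116, 1218, 1320

j=1: r + 0k = 91.209 → ⌈·⌉ = 92
j=2: r + 1k = 193.593615… → ⌈·⌉ = 194
j=3: r + 2k = 295.978230… → ⌈·⌉ = 296
j=4: r + 3k = 398.362846… → ⌈·⌉ = 399
j=5: r + 4k = 500.747461… → ⌈·⌉ = 501
j=6: r + 5k = 603.132076… → ⌈·⌉ = 604
j=7: r + 6k = 705.516692… → ⌈·⌉ = 706
j=8: r + 7k = 807.901307… → ⌈·⌉ = 808
j=9: r + 8k = 910.285923… → ⌈·⌉ = 911
j=10: r + 9k = 1012.670538… → ⌈·⌉ = 1013
j=11: r + 10k = 1115.055153… → ⌈·⌉ = 1116
j=12: r + 11k = 1217.439769… → ⌈·⌉ = 1218
j=13: r + 12k = 1319.824384… → ⌈·⌉ = 1320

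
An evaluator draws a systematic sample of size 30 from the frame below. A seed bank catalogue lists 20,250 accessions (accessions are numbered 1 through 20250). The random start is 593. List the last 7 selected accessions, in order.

k = N/n = 20250/30 = 675
24th selection = 593 + 23×675 = 16118
25th: 16118 + 675 = 16793
26th: 16793 + 675 = 17468
27th: 17468 + 675 = 18143
28th: 18143 + 675 = 18818
29th: 18818 + 675 = 19493
30th: 19493 + 675 = 20168

16118, 16793, 17468, 18143, 18818, 19493, 20168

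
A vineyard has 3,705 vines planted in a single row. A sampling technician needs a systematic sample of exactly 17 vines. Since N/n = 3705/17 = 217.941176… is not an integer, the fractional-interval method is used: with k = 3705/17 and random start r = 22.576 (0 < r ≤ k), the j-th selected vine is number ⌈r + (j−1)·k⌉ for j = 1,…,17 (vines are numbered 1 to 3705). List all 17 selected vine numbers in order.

j=1: r + 0k = 22.576 → ⌈·⌉ = 23
j=2: r + 1k = 240.517176… → ⌈·⌉ = 241
j=3: r + 2k = 458.458352… → ⌈·⌉ = 459
j=4: r + 3k = 676.399529… → ⌈·⌉ = 677
j=5: r + 4k = 894.340705… → ⌈·⌉ = 895
j=6: r + 5k = 1112.281882… → ⌈·⌉ = 1113
j=7: r + 6k = 1330.223058… → ⌈·⌉ = 1331
j=8: r + 7k = 1548.164235… → ⌈·⌉ = 1549
j=9: r + 8k = 1766.105411… → ⌈·⌉ = 1767
j=10: r + 9k = 1984.046588… → ⌈·⌉ = 1985
j=11: r + 10k = 2201.987764… → ⌈·⌉ = 2202
j=12: r + 11k = 2419.928941… → ⌈·⌉ = 2420
j=13: r + 12k = 2637.870117… → ⌈·⌉ = 2638
j=14: r + 13k = 2855.811294… → ⌈·⌉ = 2856
j=15: r + 14k = 3073.752470… → ⌈·⌉ = 3074
j=16: r + 15k = 3291.693647… → ⌈·⌉ = 3292
j=17: r + 16k = 3509.634823… → ⌈·⌉ = 3510

23, 241, 459, 677, 895, 1113, 1331, 1549, 1767, 1985, 2202, 2420, 2638, 2856, 3074, 3292, 3510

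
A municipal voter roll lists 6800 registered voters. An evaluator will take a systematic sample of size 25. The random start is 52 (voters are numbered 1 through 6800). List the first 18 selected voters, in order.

k = N/n = 6800/25 = 272
voter 1: 52
voter 2: 52 + 272 = 324
voter 3: 324 + 272 = 596
voter 4: 596 + 272 = 868
voter 5: 868 + 272 = 1140
voter 6: 1140 + 272 = 1412
voter 7: 1412 + 272 = 1684
voter 8: 1684 + 272 = 1956
voter 9: 1956 + 272 = 2228
voter 10: 2228 + 272 = 2500
voter 11: 2500 + 272 = 2772
voter 12: 2772 + 272 = 3044
voter 13: 3044 + 272 = 3316
voter 14: 3316 + 272 = 3588
voter 15: 3588 + 272 = 3860
voter 16: 3860 + 272 = 4132
voter 17: 4132 + 272 = 4404
voter 18: 4404 + 272 = 4676

52, 324, 596, 868, 1140, 1412, 1684, 1956, 2228, 2500, 2772, 3044, 3316, 3588, 3860, 4132, 4404, 4676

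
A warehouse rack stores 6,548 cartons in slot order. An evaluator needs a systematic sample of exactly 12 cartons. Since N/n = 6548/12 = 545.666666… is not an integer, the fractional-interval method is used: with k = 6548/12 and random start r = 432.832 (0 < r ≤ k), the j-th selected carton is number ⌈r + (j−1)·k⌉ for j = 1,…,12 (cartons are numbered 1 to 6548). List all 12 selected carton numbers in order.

j=1: r + 0k = 432.832 → ⌈·⌉ = 433
j=2: r + 1k = 978.498666… → ⌈·⌉ = 979
j=3: r + 2k = 1524.165333… → ⌈·⌉ = 1525
j=4: r + 3k = 2069.832 → ⌈·⌉ = 2070
j=5: r + 4k = 2615.498666… → ⌈·⌉ = 2616
j=6: r + 5k = 3161.165333… → ⌈·⌉ = 3162
j=7: r + 6k = 3706.832 → ⌈·⌉ = 3707
j=8: r + 7k = 4252.498666… → ⌈·⌉ = 4253
j=9: r + 8k = 4798.165333… → ⌈·⌉ = 4799
j=10: r + 9k = 5343.832 → ⌈·⌉ = 5344
j=11: r + 10k = 5889.498666… → ⌈·⌉ = 5890
j=12: r + 11k = 6435.165333… → ⌈·⌉ = 6436

433, 979, 1525, 2070, 2616, 3162, 3707, 4253, 4799, 5344, 5890, 6436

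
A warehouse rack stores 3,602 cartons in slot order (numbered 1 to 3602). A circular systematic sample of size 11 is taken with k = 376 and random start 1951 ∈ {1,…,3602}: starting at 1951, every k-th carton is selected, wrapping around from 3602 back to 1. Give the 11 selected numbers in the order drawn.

1951, 2327, 2703, 3079, 3455, 229, 605, 981, 1357, 1733, 2109

Selection 1: 1951
Selection 2: 1951 + 376 = 2327
Selection 3: 2327 + 376 = 2703
Selection 4: 2703 + 376 = 3079
Selection 5: 3079 + 376 = 3455
Selection 6: 3455 + 376 = 3831 → 3831 − 3602 = 229
Selection 7: 229 + 376 = 605
Selection 8: 605 + 376 = 981
Selection 9: 981 + 376 = 1357
Selection 10: 1357 + 376 = 1733
Selection 11: 1733 + 376 = 2109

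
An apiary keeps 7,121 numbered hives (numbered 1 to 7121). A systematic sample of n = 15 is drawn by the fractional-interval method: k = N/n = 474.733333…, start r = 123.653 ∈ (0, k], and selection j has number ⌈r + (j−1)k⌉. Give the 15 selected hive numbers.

124, 599, 1074, 1548, 2023, 2498, 2973, 3447, 3922, 4397, 4871, 5346, 5821, 6296, 6770

j=1: r + 0k = 123.653 → ⌈·⌉ = 124
j=2: r + 1k = 598.386333… → ⌈·⌉ = 599
j=3: r + 2k = 1073.119666… → ⌈·⌉ = 1074
j=4: r + 3k = 1547.853 → ⌈·⌉ = 1548
j=5: r + 4k = 2022.586333… → ⌈·⌉ = 2023
j=6: r + 5k = 2497.319666… → ⌈·⌉ = 2498
j=7: r + 6k = 2972.053 → ⌈·⌉ = 2973
j=8: r + 7k = 3446.786333… → ⌈·⌉ = 3447
j=9: r + 8k = 3921.519666… → ⌈·⌉ = 3922
j=10: r + 9k = 4396.253 → ⌈·⌉ = 4397
j=11: r + 10k = 4870.986333… → ⌈·⌉ = 4871
j=12: r + 11k = 5345.719666… → ⌈·⌉ = 5346
j=13: r + 12k = 5820.453 → ⌈·⌉ = 5821
j=14: r + 13k = 6295.186333… → ⌈·⌉ = 6296
j=15: r + 14k = 6769.919666… → ⌈·⌉ = 6770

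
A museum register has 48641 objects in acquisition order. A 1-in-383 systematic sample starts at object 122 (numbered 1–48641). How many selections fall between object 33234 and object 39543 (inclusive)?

k = 383
First selection ≥ 33234: 122 + ⌈(33234−122)/383⌉·383 = 122 + 87×383 = 33443
Last selection ≤ 39543: 122 + ⌊(39543−122)/383⌋·383 = 122 + 102×383 = 39188
Count = 102 − 87 + 1 = 16

16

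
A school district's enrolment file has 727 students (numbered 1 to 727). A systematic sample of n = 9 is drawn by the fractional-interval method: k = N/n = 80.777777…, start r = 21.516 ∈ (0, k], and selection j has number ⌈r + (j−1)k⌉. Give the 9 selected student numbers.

22, 103, 184, 264, 345, 426, 507, 587, 668

j=1: r + 0k = 21.516 → ⌈·⌉ = 22
j=2: r + 1k = 102.293777… → ⌈·⌉ = 103
j=3: r + 2k = 183.071555… → ⌈·⌉ = 184
j=4: r + 3k = 263.849333… → ⌈·⌉ = 264
j=5: r + 4k = 344.627111… → ⌈·⌉ = 345
j=6: r + 5k = 425.404888… → ⌈·⌉ = 426
j=7: r + 6k = 506.182666… → ⌈·⌉ = 507
j=8: r + 7k = 586.960444… → ⌈·⌉ = 587
j=9: r + 8k = 667.738222… → ⌈·⌉ = 668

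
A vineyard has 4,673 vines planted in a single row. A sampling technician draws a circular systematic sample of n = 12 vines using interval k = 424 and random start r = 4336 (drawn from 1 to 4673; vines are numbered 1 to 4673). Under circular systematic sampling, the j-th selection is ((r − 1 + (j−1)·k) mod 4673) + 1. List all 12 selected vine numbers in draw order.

Selection 1: 4336
Selection 2: 4336 + 424 = 4760 → 4760 − 4673 = 87
Selection 3: 87 + 424 = 511
Selection 4: 511 + 424 = 935
Selection 5: 935 + 424 = 1359
Selection 6: 1359 + 424 = 1783
Selection 7: 1783 + 424 = 2207
Selection 8: 2207 + 424 = 2631
Selection 9: 2631 + 424 = 3055
Selection 10: 3055 + 424 = 3479
Selection 11: 3479 + 424 = 3903
Selection 12: 3903 + 424 = 4327

4336, 87, 511, 935, 1359, 1783, 2207, 2631, 3055, 3479, 3903, 4327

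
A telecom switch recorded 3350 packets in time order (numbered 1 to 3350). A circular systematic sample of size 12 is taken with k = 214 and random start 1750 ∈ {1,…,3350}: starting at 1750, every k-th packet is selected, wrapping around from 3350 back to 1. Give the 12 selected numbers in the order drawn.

Selection 1: 1750
Selection 2: 1750 + 214 = 1964
Selection 3: 1964 + 214 = 2178
Selection 4: 2178 + 214 = 2392
Selection 5: 2392 + 214 = 2606
Selection 6: 2606 + 214 = 2820
Selection 7: 2820 + 214 = 3034
Selection 8: 3034 + 214 = 3248
Selection 9: 3248 + 214 = 3462 → 3462 − 3350 = 112
Selection 10: 112 + 214 = 326
Selection 11: 326 + 214 = 540
Selection 12: 540 + 214 = 754

1750, 1964, 2178, 2392, 2606, 2820, 3034, 3248, 112, 326, 540, 754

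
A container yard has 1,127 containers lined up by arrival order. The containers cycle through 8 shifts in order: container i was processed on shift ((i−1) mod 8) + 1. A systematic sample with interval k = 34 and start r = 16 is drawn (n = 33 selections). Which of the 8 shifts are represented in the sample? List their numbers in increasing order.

2, 4, 6, 8

Consecutive selections differ by k = 34, so their shift numbers differ by 34 mod 8 = 2.
gcd(34, 8) = 2, so the sample visits 8/2 = 4 distinct residues mod 8.
Start 16 is shift 8; the shifts hit are 2, 4, 6, 8.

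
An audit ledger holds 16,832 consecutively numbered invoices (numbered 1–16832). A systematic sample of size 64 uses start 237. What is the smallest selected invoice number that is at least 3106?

3130

k = 16832/64 = 263
Steps past start: ⌈(3106 − 237)/263⌉ = ⌈2869/263⌉ = 11
Selected invoice: 237 + 11×263 = 3130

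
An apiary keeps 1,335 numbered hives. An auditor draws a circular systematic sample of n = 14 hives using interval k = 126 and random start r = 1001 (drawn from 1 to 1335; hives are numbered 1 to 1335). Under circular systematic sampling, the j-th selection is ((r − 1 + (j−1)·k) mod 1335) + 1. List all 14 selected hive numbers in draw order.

Selection 1: 1001
Selection 2: 1001 + 126 = 1127
Selection 3: 1127 + 126 = 1253
Selection 4: 1253 + 126 = 1379 → 1379 − 1335 = 44
Selection 5: 44 + 126 = 170
Selection 6: 170 + 126 = 296
Selection 7: 296 + 126 = 422
Selection 8: 422 + 126 = 548
Selection 9: 548 + 126 = 674
Selection 10: 674 + 126 = 800
Selection 11: 800 + 126 = 926
Selection 12: 926 + 126 = 1052
Selection 13: 1052 + 126 = 1178
Selection 14: 1178 + 126 = 1304

1001, 1127, 1253, 44, 170, 296, 422, 548, 674, 800, 926, 1052, 1178, 1304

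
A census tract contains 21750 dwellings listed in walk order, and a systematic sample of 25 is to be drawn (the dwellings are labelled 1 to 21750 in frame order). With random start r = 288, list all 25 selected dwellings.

288, 1158, 2028, 2898, 3768, 4638, 5508, 6378, 7248, 8118, 8988, 9858, 10728, 11598, 12468, 13338, 14208, 15078, 15948, 16818, 17688, 18558, 19428, 20298, 21168

k = N/n = 21750/25 = 870
dwelling 1: 288
dwelling 2: 288 + 870 = 1158
dwelling 3: 1158 + 870 = 2028
dwelling 4: 2028 + 870 = 2898
dwelling 5: 2898 + 870 = 3768
dwelling 6: 3768 + 870 = 4638
dwelling 7: 4638 + 870 = 5508
dwelling 8: 5508 + 870 = 6378
dwelling 9: 6378 + 870 = 7248
dwelling 10: 7248 + 870 = 8118
dwelling 11: 8118 + 870 = 8988
dwelling 12: 8988 + 870 = 9858
dwelling 13: 9858 + 870 = 10728
dwelling 14: 10728 + 870 = 11598
dwelling 15: 11598 + 870 = 12468
dwelling 16: 12468 + 870 = 13338
dwelling 17: 13338 + 870 = 14208
dwelling 18: 14208 + 870 = 15078
dwelling 19: 15078 + 870 = 15948
dwelling 20: 15948 + 870 = 16818
dwelling 21: 16818 + 870 = 17688
dwelling 22: 17688 + 870 = 18558
dwelling 23: 18558 + 870 = 19428
dwelling 24: 19428 + 870 = 20298
dwelling 25: 20298 + 870 = 21168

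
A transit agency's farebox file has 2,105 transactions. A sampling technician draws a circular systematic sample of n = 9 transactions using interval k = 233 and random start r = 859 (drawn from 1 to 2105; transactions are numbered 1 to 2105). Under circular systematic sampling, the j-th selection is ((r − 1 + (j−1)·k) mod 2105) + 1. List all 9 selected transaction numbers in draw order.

Selection 1: 859
Selection 2: 859 + 233 = 1092
Selection 3: 1092 + 233 = 1325
Selection 4: 1325 + 233 = 1558
Selection 5: 1558 + 233 = 1791
Selection 6: 1791 + 233 = 2024
Selection 7: 2024 + 233 = 2257 → 2257 − 2105 = 152
Selection 8: 152 + 233 = 385
Selection 9: 385 + 233 = 618

859, 1092, 1325, 1558, 1791, 2024, 152, 385, 618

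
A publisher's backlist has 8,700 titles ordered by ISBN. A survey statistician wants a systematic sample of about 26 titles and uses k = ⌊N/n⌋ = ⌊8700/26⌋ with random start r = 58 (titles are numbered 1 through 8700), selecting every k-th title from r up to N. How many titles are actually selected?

26

k = ⌊8700/26⌋ = 334
Achieved size = ⌊(8700 − 58)/334⌋ + 1 = ⌊8642/334⌋ + 1 = 25 + 1 = 26
(last selection: 58 + 25×334 = 8408 ≤ 8700; next would be 8742 > 8700)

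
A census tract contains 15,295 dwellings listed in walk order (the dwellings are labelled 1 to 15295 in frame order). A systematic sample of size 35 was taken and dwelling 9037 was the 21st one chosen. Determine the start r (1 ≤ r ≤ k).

297

k = 15295/35 = 437
r = 9037 − (21−1)×437 = 9037 − 8740 = 297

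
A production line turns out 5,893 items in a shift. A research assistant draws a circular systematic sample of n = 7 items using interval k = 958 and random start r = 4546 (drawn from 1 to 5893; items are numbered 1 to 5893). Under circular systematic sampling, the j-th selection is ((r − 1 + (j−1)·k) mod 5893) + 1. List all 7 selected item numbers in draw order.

4546, 5504, 569, 1527, 2485, 3443, 4401

Selection 1: 4546
Selection 2: 4546 + 958 = 5504
Selection 3: 5504 + 958 = 6462 → 6462 − 5893 = 569
Selection 4: 569 + 958 = 1527
Selection 5: 1527 + 958 = 2485
Selection 6: 2485 + 958 = 3443
Selection 7: 3443 + 958 = 4401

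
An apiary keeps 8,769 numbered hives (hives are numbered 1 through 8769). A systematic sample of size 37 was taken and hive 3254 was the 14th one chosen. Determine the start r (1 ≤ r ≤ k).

k = 8769/37 = 237
r = 3254 − (14−1)×237 = 3254 − 3081 = 173

173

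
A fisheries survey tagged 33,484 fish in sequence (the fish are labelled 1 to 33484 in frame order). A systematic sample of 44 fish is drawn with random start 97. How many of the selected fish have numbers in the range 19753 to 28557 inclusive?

12

k = 33484/44 = 761
First selection ≥ 19753: 97 + ⌈(19753−97)/761⌉·761 = 97 + 26×761 = 19883
Last selection ≤ 28557: 97 + ⌊(28557−97)/761⌋·761 = 97 + 37×761 = 28254
Count = 37 − 26 + 1 = 12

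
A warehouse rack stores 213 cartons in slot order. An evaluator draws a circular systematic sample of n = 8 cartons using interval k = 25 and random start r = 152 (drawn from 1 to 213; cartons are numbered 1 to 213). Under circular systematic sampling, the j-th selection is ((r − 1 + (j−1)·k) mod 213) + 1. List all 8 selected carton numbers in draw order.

152, 177, 202, 14, 39, 64, 89, 114

Selection 1: 152
Selection 2: 152 + 25 = 177
Selection 3: 177 + 25 = 202
Selection 4: 202 + 25 = 227 → 227 − 213 = 14
Selection 5: 14 + 25 = 39
Selection 6: 39 + 25 = 64
Selection 7: 64 + 25 = 89
Selection 8: 89 + 25 = 114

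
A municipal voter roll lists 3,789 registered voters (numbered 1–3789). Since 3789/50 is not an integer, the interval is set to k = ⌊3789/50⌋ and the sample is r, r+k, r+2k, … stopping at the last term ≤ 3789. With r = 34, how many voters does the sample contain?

51

k = ⌊3789/50⌋ = 75
Achieved size = ⌊(3789 − 34)/75⌋ + 1 = ⌊3755/75⌋ + 1 = 50 + 1 = 51
(last selection: 34 + 50×75 = 3784 ≤ 3789; next would be 3859 > 3789)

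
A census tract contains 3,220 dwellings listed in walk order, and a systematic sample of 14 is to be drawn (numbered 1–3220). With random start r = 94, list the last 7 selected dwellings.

1704, 1934, 2164, 2394, 2624, 2854, 3084

k = N/n = 3220/14 = 230
8th selection = 94 + 7×230 = 1704
9th: 1704 + 230 = 1934
10th: 1934 + 230 = 2164
11th: 2164 + 230 = 2394
12th: 2394 + 230 = 2624
13th: 2624 + 230 = 2854
14th: 2854 + 230 = 3084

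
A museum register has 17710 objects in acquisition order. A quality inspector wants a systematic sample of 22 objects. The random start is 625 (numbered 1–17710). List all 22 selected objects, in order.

k = N/n = 17710/22 = 805
object 1: 625
object 2: 625 + 805 = 1430
object 3: 1430 + 805 = 2235
object 4: 2235 + 805 = 3040
object 5: 3040 + 805 = 3845
object 6: 3845 + 805 = 4650
object 7: 4650 + 805 = 5455
object 8: 5455 + 805 = 6260
object 9: 6260 + 805 = 7065
object 10: 7065 + 805 = 7870
object 11: 7870 + 805 = 8675
object 12: 8675 + 805 = 9480
object 13: 9480 + 805 = 10285
object 14: 10285 + 805 = 11090
object 15: 11090 + 805 = 11895
object 16: 11895 + 805 = 12700
object 17: 12700 + 805 = 13505
object 18: 13505 + 805 = 14310
object 19: 14310 + 805 = 15115
object 20: 15115 + 805 = 15920
object 21: 15920 + 805 = 16725
object 22: 16725 + 805 = 17530

625, 1430, 2235, 3040, 3845, 4650, 5455, 6260, 7065, 7870, 8675, 9480, 10285, 11090, 11895, 12700, 13505, 14310, 15115, 15920, 16725, 17530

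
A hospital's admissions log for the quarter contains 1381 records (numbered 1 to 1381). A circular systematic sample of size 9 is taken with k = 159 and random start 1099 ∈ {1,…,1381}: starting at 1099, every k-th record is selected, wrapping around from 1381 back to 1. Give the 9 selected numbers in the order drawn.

Selection 1: 1099
Selection 2: 1099 + 159 = 1258
Selection 3: 1258 + 159 = 1417 → 1417 − 1381 = 36
Selection 4: 36 + 159 = 195
Selection 5: 195 + 159 = 354
Selection 6: 354 + 159 = 513
Selection 7: 513 + 159 = 672
Selection 8: 672 + 159 = 831
Selection 9: 831 + 159 = 990

1099, 1258, 36, 195, 354, 513, 672, 831, 990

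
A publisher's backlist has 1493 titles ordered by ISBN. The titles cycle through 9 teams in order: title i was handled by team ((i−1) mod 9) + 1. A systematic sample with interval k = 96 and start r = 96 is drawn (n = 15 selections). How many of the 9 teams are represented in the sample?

3

Consecutive selections differ by k = 96, so their team numbers differ by 96 mod 9 = 6.
gcd(96, 9) = 3, so the sample visits 9/3 = 3 distinct residues mod 9.
Start 96 is team 6; the teams hit are 3, 6, 9.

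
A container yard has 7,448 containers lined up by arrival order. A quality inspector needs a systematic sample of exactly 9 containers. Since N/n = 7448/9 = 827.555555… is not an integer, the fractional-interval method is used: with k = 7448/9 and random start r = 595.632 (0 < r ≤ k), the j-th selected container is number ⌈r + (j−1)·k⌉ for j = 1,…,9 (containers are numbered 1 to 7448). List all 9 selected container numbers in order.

j=1: r + 0k = 595.632 → ⌈·⌉ = 596
j=2: r + 1k = 1423.187555… → ⌈·⌉ = 1424
j=3: r + 2k = 2250.743111… → ⌈·⌉ = 2251
j=4: r + 3k = 3078.298666… → ⌈·⌉ = 3079
j=5: r + 4k = 3905.854222… → ⌈·⌉ = 3906
j=6: r + 5k = 4733.409777… → ⌈·⌉ = 4734
j=7: r + 6k = 5560.965333… → ⌈·⌉ = 5561
j=8: r + 7k = 6388.520888… → ⌈·⌉ = 6389
j=9: r + 8k = 7216.076444… → ⌈·⌉ = 7217

596, 1424, 2251, 3079, 3906, 4734, 5561, 6389, 7217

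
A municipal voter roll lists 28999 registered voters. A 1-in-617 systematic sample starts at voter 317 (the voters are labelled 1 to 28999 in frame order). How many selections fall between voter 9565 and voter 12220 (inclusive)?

k = 617
First selection ≥ 9565: 317 + ⌈(9565−317)/617⌉·617 = 317 + 15×617 = 9572
Last selection ≤ 12220: 317 + ⌊(12220−317)/617⌋·617 = 317 + 19×617 = 12040
Count = 19 − 15 + 1 = 5

5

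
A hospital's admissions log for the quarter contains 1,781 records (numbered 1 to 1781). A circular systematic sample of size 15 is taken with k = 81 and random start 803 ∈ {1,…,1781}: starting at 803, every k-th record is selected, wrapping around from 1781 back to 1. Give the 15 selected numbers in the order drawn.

803, 884, 965, 1046, 1127, 1208, 1289, 1370, 1451, 1532, 1613, 1694, 1775, 75, 156

Selection 1: 803
Selection 2: 803 + 81 = 884
Selection 3: 884 + 81 = 965
Selection 4: 965 + 81 = 1046
Selection 5: 1046 + 81 = 1127
Selection 6: 1127 + 81 = 1208
Selection 7: 1208 + 81 = 1289
Selection 8: 1289 + 81 = 1370
Selection 9: 1370 + 81 = 1451
Selection 10: 1451 + 81 = 1532
Selection 11: 1532 + 81 = 1613
Selection 12: 1613 + 81 = 1694
Selection 13: 1694 + 81 = 1775
Selection 14: 1775 + 81 = 1856 → 1856 − 1781 = 75
Selection 15: 75 + 81 = 156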